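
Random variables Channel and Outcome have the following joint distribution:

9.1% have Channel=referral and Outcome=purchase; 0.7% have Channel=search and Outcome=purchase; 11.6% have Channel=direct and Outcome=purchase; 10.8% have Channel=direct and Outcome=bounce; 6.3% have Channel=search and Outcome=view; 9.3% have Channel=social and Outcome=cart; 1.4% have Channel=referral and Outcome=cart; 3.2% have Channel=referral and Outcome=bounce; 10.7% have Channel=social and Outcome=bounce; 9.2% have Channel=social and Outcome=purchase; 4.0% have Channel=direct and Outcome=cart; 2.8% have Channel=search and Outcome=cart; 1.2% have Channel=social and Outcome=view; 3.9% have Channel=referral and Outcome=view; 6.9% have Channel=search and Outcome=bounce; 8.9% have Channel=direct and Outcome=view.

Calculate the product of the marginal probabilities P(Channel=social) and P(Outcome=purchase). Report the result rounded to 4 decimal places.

0.0930

P(Channel=social) = 0.107 + 0.012 + 0.093 + 0.092 = 0.304.
P(Outcome=purchase) = 0.007 + 0.092 + 0.116 + 0.091 = 0.306.
Product: 0.304 × 0.306 = 0.0930.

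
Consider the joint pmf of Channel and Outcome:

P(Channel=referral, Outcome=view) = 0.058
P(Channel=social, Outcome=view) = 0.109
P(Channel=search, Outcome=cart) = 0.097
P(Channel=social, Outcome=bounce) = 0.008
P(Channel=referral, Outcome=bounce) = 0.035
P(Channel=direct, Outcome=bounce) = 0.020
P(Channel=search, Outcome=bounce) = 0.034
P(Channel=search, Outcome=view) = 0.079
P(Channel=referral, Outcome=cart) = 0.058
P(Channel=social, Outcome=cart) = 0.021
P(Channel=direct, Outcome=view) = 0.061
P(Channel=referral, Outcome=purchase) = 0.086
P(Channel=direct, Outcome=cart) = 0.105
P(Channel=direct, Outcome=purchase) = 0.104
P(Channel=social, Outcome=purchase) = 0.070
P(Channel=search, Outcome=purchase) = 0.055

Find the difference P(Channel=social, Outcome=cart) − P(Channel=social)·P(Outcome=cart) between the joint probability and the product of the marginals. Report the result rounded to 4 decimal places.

P(Channel=social) = 0.008 + 0.109 + 0.021 + 0.070 = 0.208.
P(Outcome=cart) = 0.097 + 0.021 + 0.105 + 0.058 = 0.281.
P(Channel=social, Outcome=cart) − P(Channel=social)P(Outcome=cart) = 0.021 − 0.208×0.281 = -0.0374.

-0.0374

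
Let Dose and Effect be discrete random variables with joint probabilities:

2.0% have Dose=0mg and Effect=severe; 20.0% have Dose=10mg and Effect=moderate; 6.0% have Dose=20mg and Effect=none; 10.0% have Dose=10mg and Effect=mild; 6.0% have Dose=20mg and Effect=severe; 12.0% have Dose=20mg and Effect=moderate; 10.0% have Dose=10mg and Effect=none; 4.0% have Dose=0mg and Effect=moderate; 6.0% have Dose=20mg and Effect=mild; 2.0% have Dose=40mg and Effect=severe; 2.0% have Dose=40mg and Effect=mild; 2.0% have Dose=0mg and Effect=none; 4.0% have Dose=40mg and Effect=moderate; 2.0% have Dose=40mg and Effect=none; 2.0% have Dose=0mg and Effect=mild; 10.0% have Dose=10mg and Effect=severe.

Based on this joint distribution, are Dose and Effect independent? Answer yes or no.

Every cell satisfies P(Dose,Effect) = P(Dose)·P(Effect). For instance P(Dose=20mg) = 0.300, P(Effect=severe) = 0.200, and 0.300×0.200 = 0.060 matches the joint entry. So Dose and Effect are independent.

yes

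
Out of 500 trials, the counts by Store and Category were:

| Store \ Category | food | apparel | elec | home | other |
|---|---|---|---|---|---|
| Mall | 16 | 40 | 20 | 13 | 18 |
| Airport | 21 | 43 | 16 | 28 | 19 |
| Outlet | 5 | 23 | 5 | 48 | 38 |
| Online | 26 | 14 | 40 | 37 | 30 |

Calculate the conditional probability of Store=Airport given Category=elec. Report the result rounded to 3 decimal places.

0.198

Total with Category=elec: 20 + 16 + 5 + 40 = 81.
P(Store=Airport | Category=elec) = 16/81 = 0.198.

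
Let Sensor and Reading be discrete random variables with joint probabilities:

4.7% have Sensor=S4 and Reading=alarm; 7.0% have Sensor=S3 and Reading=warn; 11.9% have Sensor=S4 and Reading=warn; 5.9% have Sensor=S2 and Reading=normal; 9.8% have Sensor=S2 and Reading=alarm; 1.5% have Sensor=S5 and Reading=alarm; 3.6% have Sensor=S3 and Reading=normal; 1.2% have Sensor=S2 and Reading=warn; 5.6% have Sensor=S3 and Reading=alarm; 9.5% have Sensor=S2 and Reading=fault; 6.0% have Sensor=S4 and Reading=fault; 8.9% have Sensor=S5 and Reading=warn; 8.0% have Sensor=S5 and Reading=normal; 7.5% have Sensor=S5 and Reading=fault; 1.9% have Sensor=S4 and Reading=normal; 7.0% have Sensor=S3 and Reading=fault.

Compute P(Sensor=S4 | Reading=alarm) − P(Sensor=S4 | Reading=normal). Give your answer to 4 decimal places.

P(Reading=alarm) = 0.098 + 0.056 + 0.047 + 0.015 = 0.216; P(Sensor=S4 | Reading=alarm) = 0.047/0.216 = 0.21759.
P(Reading=normal) = 0.059 + 0.036 + 0.019 + 0.080 = 0.194; P(Sensor=S4 | Reading=normal) = 0.019/0.194 = 0.09794.
Difference = 0.1197.

0.1197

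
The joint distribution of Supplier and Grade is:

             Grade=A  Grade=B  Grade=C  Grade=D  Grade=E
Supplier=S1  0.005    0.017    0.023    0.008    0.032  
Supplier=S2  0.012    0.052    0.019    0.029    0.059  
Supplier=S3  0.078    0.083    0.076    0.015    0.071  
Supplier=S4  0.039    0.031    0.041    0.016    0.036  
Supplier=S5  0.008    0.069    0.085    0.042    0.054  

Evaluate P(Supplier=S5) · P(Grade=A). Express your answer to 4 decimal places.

P(Supplier=S5) = 0.008 + 0.069 + 0.085 + 0.042 + 0.054 = 0.258.
P(Grade=A) = 0.005 + 0.012 + 0.078 + 0.039 + 0.008 = 0.142.
Product: 0.258 × 0.142 = 0.0366.

0.0366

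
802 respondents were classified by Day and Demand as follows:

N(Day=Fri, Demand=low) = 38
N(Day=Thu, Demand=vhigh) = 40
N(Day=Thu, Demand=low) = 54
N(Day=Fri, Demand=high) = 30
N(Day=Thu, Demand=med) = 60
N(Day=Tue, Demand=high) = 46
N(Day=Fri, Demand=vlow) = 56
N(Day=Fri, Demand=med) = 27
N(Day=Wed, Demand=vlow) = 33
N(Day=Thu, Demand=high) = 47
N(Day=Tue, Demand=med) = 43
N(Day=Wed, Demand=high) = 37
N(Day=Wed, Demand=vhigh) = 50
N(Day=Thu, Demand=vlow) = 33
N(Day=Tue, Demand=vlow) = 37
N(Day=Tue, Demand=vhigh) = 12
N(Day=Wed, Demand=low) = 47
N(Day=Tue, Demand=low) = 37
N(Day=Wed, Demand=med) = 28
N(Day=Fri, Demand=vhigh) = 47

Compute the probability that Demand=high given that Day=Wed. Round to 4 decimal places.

0.1897

Total with Day=Wed: 33 + 47 + 28 + 37 + 50 = 195.
P(Demand=high | Day=Wed) = 37/195 = 0.1897.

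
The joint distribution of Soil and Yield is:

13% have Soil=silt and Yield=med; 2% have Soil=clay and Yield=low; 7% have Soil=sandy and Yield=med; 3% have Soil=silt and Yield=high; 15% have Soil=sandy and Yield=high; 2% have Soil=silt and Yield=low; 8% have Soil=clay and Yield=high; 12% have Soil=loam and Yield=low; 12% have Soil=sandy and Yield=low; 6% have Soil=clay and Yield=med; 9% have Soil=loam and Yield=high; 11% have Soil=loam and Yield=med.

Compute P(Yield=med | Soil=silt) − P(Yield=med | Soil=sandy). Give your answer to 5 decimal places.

P(Soil=silt) = 0.02 + 0.13 + 0.03 = 0.18; P(Yield=med | Soil=silt) = 0.13/0.18 = 0.722222.
P(Soil=sandy) = 0.12 + 0.07 + 0.15 = 0.34; P(Yield=med | Soil=sandy) = 0.07/0.34 = 0.205882.
Difference = 0.51634.

0.51634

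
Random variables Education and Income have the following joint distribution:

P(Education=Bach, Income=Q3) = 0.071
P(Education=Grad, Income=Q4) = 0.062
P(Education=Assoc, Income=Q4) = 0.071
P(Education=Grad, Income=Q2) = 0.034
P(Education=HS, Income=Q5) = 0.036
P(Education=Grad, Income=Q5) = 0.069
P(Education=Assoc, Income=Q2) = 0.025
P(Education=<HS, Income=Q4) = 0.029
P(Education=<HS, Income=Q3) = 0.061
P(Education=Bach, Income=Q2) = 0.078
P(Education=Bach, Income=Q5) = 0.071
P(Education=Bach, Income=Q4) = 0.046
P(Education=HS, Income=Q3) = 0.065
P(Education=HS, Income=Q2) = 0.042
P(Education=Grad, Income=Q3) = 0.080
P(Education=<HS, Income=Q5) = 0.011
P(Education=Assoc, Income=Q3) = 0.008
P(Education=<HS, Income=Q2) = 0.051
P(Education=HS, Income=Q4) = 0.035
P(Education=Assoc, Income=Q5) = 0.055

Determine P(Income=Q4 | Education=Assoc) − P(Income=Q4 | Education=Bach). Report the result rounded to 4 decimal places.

0.2736

P(Education=Assoc) = 0.025 + 0.008 + 0.071 + 0.055 = 0.159; P(Income=Q4 | Education=Assoc) = 0.071/0.159 = 0.44654.
P(Education=Bach) = 0.078 + 0.071 + 0.046 + 0.071 = 0.266; P(Income=Q4 | Education=Bach) = 0.046/0.266 = 0.17293.
Difference = 0.2736.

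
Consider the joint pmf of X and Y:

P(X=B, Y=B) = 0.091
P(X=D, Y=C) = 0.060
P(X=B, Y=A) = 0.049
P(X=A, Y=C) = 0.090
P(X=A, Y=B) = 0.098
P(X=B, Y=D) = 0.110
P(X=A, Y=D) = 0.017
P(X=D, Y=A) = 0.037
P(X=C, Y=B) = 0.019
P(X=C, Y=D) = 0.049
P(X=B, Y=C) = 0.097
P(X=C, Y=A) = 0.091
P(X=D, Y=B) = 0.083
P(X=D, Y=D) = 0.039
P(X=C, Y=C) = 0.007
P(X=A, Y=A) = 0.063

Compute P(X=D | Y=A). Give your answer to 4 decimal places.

0.1542

P(Y=A) = 0.063 + 0.049 + 0.091 + 0.037 = 0.240.
P(X=D | Y=A) = 0.037/0.240 = 0.1542.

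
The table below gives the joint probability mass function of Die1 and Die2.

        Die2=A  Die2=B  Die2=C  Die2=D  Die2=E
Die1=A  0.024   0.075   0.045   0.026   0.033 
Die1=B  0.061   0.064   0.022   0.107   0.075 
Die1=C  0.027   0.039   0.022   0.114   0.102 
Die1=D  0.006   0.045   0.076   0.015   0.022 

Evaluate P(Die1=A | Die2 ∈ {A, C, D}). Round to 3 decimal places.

P(Die2=A) = 0.024 + 0.061 + 0.027 + 0.006 = 0.118.
P(Die2=C) = 0.045 + 0.022 + 0.022 + 0.076 = 0.165.
P(Die2=D) = 0.026 + 0.107 + 0.114 + 0.015 = 0.262.
P(Die2 ∈ {A, C, D}) = 0.118 + 0.165 + 0.262 = 0.545; P(Die1=A, Die2 ∈ {A, C, D}) = 0.024 + 0.045 + 0.026 = 0.095.
P(Die1=A | Die2 ∈ {A, C, D}) = 0.095/0.545 = 0.174.

0.174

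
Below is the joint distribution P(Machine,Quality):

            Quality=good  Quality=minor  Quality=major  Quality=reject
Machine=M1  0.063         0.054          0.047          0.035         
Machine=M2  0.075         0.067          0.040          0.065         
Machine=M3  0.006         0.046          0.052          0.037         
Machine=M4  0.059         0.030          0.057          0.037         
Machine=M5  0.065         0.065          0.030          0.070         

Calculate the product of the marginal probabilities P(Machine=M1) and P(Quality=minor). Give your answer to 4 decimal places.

0.0521

P(Machine=M1) = 0.063 + 0.054 + 0.047 + 0.035 = 0.199.
P(Quality=minor) = 0.054 + 0.067 + 0.046 + 0.030 + 0.065 = 0.262.
Product: 0.199 × 0.262 = 0.0521.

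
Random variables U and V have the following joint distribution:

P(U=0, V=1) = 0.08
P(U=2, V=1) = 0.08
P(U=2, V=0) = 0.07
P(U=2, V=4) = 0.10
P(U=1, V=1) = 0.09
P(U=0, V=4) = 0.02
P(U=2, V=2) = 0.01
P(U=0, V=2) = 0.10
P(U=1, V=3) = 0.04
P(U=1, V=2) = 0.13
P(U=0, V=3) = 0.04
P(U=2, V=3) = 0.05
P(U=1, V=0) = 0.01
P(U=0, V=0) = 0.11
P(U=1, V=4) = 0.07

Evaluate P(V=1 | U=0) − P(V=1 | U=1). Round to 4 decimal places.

-0.0361

P(U=0) = 0.11 + 0.08 + 0.10 + 0.04 + 0.02 = 0.35; P(V=1 | U=0) = 0.08/0.35 = 0.22857.
P(U=1) = 0.01 + 0.09 + 0.13 + 0.04 + 0.07 = 0.34; P(V=1 | U=1) = 0.09/0.34 = 0.26471.
Difference = -0.0361.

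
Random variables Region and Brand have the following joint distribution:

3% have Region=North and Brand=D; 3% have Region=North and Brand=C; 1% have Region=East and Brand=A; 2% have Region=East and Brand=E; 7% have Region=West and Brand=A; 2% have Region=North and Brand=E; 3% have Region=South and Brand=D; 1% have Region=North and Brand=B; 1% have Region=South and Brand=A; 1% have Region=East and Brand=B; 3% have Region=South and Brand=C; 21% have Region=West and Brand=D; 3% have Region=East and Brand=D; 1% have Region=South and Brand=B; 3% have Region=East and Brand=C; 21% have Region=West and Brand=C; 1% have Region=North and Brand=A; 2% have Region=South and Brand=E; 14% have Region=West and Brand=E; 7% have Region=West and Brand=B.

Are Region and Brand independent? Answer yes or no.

Every cell satisfies P(Region,Brand) = P(Region)·P(Brand). For instance P(Region=South) = 0.10, P(Brand=E) = 0.20, and 0.10×0.20 = 0.02 matches the joint entry. So Region and Brand are independent.

yes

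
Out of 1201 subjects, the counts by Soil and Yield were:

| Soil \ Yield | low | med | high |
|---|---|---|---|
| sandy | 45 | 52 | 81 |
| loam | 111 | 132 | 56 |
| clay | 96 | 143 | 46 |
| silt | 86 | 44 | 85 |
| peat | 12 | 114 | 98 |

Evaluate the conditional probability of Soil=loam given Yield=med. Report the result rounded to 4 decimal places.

0.2722

Total with Yield=med: 52 + 132 + 143 + 44 + 114 = 485.
P(Soil=loam | Yield=med) = 132/485 = 0.2722.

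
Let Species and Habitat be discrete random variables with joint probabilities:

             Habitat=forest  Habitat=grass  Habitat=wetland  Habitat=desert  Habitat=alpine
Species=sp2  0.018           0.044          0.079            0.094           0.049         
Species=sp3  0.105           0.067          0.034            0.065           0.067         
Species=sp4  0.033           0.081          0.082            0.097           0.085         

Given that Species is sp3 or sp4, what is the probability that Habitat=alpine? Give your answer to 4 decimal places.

P(Species=sp3) = 0.105 + 0.067 + 0.034 + 0.065 + 0.067 = 0.338.
P(Species=sp4) = 0.033 + 0.081 + 0.082 + 0.097 + 0.085 = 0.378.
P(Species ∈ {sp3, sp4}) = 0.338 + 0.378 = 0.716; P(Habitat=alpine, Species ∈ {sp3, sp4}) = 0.067 + 0.085 = 0.152.
P(Habitat=alpine | Species ∈ {sp3, sp4}) = 0.152/0.716 = 0.2123.

0.2123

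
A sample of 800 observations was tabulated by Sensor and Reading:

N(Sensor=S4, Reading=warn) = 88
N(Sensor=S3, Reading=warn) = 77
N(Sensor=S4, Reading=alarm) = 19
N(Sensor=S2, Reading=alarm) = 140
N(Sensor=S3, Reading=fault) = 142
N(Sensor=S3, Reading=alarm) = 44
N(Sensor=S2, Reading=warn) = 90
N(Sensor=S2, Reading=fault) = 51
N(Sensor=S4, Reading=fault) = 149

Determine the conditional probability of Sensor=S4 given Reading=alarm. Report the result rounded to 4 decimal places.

Total with Reading=alarm: 140 + 44 + 19 = 203.
P(Sensor=S4 | Reading=alarm) = 19/203 = 0.0936.

0.0936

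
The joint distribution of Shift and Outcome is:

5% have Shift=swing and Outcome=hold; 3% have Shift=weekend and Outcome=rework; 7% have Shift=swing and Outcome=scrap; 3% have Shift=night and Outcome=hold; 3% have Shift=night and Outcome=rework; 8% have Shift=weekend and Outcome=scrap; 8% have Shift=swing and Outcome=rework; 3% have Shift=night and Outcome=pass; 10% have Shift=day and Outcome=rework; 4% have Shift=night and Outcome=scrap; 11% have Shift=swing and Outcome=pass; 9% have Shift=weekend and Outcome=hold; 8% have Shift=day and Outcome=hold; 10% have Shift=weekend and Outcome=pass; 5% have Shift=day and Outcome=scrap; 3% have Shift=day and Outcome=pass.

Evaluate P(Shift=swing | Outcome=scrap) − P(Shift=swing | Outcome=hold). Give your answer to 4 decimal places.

P(Outcome=scrap) = 0.05 + 0.07 + 0.04 + 0.08 = 0.24; P(Shift=swing | Outcome=scrap) = 0.07/0.24 = 0.29167.
P(Outcome=hold) = 0.08 + 0.05 + 0.03 + 0.09 = 0.25; P(Shift=swing | Outcome=hold) = 0.05/0.25 = 0.20000.
Difference = 0.0917.

0.0917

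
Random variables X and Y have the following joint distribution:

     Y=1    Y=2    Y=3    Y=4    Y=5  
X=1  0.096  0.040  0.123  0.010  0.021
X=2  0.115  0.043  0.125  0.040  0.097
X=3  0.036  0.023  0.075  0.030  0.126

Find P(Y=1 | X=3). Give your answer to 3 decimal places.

P(X=3) = 0.036 + 0.023 + 0.075 + 0.030 + 0.126 = 0.290.
P(Y=1 | X=3) = 0.036/0.290 = 0.124.

0.124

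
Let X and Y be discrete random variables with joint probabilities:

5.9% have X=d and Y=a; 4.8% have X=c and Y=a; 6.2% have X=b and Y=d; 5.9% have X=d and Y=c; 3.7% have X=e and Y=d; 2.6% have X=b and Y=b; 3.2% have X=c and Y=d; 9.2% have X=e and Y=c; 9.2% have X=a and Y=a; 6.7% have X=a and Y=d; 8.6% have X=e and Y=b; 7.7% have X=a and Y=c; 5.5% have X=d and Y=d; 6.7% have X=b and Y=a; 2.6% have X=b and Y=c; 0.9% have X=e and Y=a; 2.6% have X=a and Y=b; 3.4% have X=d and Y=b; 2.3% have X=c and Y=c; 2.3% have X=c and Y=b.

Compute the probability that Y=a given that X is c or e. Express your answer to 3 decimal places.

0.163

P(X=c) = 0.048 + 0.023 + 0.023 + 0.032 = 0.126.
P(X=e) = 0.009 + 0.086 + 0.092 + 0.037 = 0.224.
P(X ∈ {c, e}) = 0.126 + 0.224 = 0.350; P(Y=a, X ∈ {c, e}) = 0.048 + 0.009 = 0.057.
P(Y=a | X ∈ {c, e}) = 0.057/0.350 = 0.163.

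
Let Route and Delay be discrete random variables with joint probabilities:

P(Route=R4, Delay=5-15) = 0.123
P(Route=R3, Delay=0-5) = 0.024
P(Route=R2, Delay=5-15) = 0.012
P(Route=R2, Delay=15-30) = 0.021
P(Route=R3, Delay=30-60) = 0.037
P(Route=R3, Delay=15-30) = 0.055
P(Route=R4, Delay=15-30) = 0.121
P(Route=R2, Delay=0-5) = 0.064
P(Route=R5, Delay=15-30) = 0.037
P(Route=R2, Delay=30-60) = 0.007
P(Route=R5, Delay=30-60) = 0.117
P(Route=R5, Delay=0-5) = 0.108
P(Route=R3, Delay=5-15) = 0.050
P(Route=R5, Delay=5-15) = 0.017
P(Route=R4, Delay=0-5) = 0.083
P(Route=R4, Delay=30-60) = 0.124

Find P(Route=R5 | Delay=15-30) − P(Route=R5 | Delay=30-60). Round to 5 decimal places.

P(Delay=15-30) = 0.021 + 0.055 + 0.121 + 0.037 = 0.234; P(Route=R5 | Delay=15-30) = 0.037/0.234 = 0.158120.
P(Delay=30-60) = 0.007 + 0.037 + 0.124 + 0.117 = 0.285; P(Route=R5 | Delay=30-60) = 0.117/0.285 = 0.410526.
Difference = -0.25241.

-0.25241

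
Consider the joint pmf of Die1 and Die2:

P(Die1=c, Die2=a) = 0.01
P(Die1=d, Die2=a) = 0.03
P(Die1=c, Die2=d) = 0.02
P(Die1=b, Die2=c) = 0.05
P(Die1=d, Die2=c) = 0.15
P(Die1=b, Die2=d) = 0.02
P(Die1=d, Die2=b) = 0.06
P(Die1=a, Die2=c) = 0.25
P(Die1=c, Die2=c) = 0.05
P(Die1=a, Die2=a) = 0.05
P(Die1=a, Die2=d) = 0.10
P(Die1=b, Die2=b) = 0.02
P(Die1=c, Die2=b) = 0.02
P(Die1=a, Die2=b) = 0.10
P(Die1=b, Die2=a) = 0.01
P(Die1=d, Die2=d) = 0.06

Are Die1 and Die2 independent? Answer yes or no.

Every cell satisfies P(Die1,Die2) = P(Die1)·P(Die2). For instance P(Die1=c) = 0.10, P(Die2=d) = 0.20, and 0.10×0.20 = 0.02 matches the joint entry. So Die1 and Die2 are independent.

yes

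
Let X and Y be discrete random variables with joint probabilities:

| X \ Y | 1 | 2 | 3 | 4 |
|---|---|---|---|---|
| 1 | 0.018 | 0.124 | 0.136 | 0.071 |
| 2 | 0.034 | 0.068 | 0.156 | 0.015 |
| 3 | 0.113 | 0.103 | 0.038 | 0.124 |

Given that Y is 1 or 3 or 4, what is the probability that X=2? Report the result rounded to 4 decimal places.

0.2908

P(Y=1) = 0.018 + 0.034 + 0.113 = 0.165.
P(Y=3) = 0.136 + 0.156 + 0.038 = 0.330.
P(Y=4) = 0.071 + 0.015 + 0.124 = 0.210.
P(Y ∈ {1, 3, 4}) = 0.165 + 0.330 + 0.210 = 0.705; P(X=2, Y ∈ {1, 3, 4}) = 0.034 + 0.156 + 0.015 = 0.205.
P(X=2 | Y ∈ {1, 3, 4}) = 0.205/0.705 = 0.2908.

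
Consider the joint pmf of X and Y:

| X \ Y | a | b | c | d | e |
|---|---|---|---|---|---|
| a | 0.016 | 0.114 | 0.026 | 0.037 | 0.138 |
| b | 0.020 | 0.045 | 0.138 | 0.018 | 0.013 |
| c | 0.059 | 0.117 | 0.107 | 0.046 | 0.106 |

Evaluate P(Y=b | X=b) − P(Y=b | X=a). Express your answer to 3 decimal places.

P(X=b) = 0.020 + 0.045 + 0.138 + 0.018 + 0.013 = 0.234; P(Y=b | X=b) = 0.045/0.234 = 0.1923.
P(X=a) = 0.016 + 0.114 + 0.026 + 0.037 + 0.138 = 0.331; P(Y=b | X=a) = 0.114/0.331 = 0.3444.
Difference = -0.152.

-0.152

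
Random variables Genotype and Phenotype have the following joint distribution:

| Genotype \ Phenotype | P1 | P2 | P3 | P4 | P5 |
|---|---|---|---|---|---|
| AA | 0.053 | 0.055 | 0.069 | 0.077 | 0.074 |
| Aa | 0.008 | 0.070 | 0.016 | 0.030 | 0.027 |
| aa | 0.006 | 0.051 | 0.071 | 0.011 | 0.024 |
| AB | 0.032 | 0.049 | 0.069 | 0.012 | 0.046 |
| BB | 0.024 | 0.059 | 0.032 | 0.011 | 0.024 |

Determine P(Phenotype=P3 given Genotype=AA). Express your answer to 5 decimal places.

0.21037

P(Genotype=AA) = 0.053 + 0.055 + 0.069 + 0.077 + 0.074 = 0.328.
P(Phenotype=P3 | Genotype=AA) = 0.069/0.328 = 0.21037.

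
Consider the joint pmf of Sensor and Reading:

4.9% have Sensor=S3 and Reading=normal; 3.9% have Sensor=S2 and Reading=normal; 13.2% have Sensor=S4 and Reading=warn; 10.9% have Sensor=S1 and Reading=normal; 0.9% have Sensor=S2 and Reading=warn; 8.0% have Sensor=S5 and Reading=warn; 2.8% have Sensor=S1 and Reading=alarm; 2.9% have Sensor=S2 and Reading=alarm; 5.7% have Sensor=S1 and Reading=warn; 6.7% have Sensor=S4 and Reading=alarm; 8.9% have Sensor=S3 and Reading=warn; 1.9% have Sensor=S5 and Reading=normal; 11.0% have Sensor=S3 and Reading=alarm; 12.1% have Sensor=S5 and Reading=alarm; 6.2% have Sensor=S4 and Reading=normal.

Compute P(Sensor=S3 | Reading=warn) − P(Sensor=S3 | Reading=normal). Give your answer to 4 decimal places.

P(Reading=warn) = 0.057 + 0.009 + 0.089 + 0.132 + 0.080 = 0.367; P(Sensor=S3 | Reading=warn) = 0.089/0.367 = 0.24251.
P(Reading=normal) = 0.109 + 0.039 + 0.049 + 0.062 + 0.019 = 0.278; P(Sensor=S3 | Reading=normal) = 0.049/0.278 = 0.17626.
Difference = 0.0662.

0.0662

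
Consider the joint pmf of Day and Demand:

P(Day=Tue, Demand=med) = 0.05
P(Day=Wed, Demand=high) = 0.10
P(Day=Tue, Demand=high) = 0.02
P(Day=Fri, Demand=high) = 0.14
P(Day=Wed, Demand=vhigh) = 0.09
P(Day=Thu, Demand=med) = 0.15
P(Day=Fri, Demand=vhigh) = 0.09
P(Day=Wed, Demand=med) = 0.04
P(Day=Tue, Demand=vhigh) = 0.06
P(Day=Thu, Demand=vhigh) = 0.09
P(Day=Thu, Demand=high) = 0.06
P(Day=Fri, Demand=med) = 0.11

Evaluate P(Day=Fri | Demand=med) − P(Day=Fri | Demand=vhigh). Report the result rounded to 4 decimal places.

P(Demand=med) = 0.05 + 0.04 + 0.15 + 0.11 = 0.35; P(Day=Fri | Demand=med) = 0.11/0.35 = 0.31429.
P(Demand=vhigh) = 0.06 + 0.09 + 0.09 + 0.09 = 0.33; P(Day=Fri | Demand=vhigh) = 0.09/0.33 = 0.27273.
Difference = 0.0416.

0.0416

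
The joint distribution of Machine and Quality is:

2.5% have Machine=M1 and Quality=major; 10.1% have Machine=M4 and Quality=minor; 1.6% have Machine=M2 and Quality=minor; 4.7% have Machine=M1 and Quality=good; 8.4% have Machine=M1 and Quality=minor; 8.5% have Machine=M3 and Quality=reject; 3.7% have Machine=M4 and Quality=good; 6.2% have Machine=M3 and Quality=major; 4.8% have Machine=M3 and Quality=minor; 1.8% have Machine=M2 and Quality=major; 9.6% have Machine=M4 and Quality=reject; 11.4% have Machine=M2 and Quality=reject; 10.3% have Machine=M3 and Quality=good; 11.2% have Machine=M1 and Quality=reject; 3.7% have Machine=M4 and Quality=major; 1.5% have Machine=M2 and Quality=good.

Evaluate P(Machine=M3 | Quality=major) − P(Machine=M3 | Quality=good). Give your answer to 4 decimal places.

P(Quality=major) = 0.025 + 0.018 + 0.062 + 0.037 = 0.142; P(Machine=M3 | Quality=major) = 0.062/0.142 = 0.43662.
P(Quality=good) = 0.047 + 0.015 + 0.103 + 0.037 = 0.202; P(Machine=M3 | Quality=good) = 0.103/0.202 = 0.50990.
Difference = -0.0733.

-0.0733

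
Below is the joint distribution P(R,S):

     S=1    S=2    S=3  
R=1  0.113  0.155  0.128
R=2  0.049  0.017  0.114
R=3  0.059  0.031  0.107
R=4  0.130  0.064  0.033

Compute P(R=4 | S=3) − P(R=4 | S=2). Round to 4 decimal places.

P(S=3) = 0.128 + 0.114 + 0.107 + 0.033 = 0.382; P(R=4 | S=3) = 0.033/0.382 = 0.08639.
P(S=2) = 0.155 + 0.017 + 0.031 + 0.064 = 0.267; P(R=4 | S=2) = 0.064/0.267 = 0.23970.
Difference = -0.1533.

-0.1533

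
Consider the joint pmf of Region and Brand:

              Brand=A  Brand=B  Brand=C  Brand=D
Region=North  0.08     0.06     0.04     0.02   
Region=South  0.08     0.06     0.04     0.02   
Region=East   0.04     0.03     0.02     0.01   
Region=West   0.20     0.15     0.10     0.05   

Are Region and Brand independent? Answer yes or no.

Every cell satisfies P(Region,Brand) = P(Region)·P(Brand). For instance P(Region=South) = 0.20, P(Brand=A) = 0.40, and 0.20×0.40 = 0.08 matches the joint entry. So Region and Brand are independent.

yes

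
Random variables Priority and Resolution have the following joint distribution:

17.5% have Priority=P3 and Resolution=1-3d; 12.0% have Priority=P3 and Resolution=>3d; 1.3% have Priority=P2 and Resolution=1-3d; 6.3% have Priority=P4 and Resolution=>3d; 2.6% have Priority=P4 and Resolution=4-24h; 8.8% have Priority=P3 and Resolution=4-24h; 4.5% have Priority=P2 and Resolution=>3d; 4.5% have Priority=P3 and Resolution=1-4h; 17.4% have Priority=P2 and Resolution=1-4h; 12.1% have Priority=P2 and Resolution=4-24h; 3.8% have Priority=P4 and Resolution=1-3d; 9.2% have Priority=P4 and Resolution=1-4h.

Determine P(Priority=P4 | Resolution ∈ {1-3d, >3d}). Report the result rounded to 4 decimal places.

0.2225

P(Resolution=1-3d) = 0.013 + 0.175 + 0.038 = 0.226.
P(Resolution=>3d) = 0.045 + 0.120 + 0.063 = 0.228.
P(Resolution ∈ {1-3d, >3d}) = 0.226 + 0.228 = 0.454; P(Priority=P4, Resolution ∈ {1-3d, >3d}) = 0.038 + 0.063 = 0.101.
P(Priority=P4 | Resolution ∈ {1-3d, >3d}) = 0.101/0.454 = 0.2225.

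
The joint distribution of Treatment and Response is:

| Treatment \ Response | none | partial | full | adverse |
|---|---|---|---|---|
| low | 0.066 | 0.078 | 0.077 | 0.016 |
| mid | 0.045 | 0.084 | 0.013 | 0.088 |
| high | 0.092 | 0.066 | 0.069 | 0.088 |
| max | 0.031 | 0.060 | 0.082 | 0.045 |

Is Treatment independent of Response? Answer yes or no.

no

P(Treatment=mid) = 0.230 and P(Response=full) = 0.241, so their product is 0.05543, but P(Treatment=mid, Response=full) = 0.013. Since these differ, Treatment and Response are not independent.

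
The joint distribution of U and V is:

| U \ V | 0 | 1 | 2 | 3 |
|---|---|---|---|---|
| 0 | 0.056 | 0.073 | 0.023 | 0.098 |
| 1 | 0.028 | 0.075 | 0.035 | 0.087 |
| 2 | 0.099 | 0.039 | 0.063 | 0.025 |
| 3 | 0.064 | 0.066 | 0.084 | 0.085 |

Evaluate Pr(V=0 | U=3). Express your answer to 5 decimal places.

P(U=3) = 0.064 + 0.066 + 0.084 + 0.085 = 0.299.
P(V=0 | U=3) = 0.064/0.299 = 0.21405.

0.21405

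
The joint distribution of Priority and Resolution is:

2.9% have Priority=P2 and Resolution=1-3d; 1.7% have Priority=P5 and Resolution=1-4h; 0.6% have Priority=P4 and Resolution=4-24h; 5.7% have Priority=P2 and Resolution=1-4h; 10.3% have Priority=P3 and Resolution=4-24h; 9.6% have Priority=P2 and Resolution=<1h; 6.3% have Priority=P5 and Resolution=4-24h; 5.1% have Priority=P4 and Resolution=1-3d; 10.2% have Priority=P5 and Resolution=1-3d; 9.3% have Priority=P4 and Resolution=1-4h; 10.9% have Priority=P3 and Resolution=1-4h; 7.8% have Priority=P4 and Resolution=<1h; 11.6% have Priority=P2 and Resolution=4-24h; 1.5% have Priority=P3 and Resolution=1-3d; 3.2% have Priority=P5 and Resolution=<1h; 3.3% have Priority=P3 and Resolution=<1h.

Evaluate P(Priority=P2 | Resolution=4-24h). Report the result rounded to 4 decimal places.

0.4028

P(Resolution=4-24h) = 0.116 + 0.103 + 0.006 + 0.063 = 0.288.
P(Priority=P2 | Resolution=4-24h) = 0.116/0.288 = 0.4028.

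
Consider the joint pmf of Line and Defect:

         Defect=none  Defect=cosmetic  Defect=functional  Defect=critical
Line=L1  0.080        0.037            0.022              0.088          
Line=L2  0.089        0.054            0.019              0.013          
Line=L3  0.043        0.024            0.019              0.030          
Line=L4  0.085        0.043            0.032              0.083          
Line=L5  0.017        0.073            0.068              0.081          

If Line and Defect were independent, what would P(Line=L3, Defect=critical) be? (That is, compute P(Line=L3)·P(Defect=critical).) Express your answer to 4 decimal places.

0.0342

P(Line=L3) = 0.043 + 0.024 + 0.019 + 0.030 = 0.116.
P(Defect=critical) = 0.088 + 0.013 + 0.030 + 0.083 + 0.081 = 0.295.
Product: 0.116 × 0.295 = 0.0342.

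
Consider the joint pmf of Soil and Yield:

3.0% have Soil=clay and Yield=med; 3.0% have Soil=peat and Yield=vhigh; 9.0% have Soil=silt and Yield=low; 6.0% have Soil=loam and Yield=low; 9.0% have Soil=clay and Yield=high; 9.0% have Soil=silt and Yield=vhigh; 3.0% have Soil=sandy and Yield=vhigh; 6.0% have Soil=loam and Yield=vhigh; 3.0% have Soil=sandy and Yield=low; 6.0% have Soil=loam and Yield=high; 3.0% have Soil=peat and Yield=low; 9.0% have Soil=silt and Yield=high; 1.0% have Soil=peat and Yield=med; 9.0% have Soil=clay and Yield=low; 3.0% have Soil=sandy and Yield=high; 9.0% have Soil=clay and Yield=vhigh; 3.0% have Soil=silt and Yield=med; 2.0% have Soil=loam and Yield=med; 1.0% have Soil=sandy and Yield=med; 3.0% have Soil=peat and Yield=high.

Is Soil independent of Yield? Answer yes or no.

yes

Every cell satisfies P(Soil,Yield) = P(Soil)·P(Yield). For instance P(Soil=clay) = 0.300, P(Yield=low) = 0.300, and 0.300×0.300 = 0.090 matches the joint entry. So Soil and Yield are independent.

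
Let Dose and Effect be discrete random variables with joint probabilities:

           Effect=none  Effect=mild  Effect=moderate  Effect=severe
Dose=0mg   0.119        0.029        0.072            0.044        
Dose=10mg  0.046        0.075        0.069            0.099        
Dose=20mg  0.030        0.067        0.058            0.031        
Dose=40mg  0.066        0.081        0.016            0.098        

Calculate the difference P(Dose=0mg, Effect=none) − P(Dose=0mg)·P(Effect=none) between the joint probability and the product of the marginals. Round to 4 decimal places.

0.0501

P(Dose=0mg) = 0.119 + 0.029 + 0.072 + 0.044 = 0.264.
P(Effect=none) = 0.119 + 0.046 + 0.030 + 0.066 = 0.261.
P(Dose=0mg, Effect=none) − P(Dose=0mg)P(Effect=none) = 0.119 − 0.264×0.261 = 0.0501.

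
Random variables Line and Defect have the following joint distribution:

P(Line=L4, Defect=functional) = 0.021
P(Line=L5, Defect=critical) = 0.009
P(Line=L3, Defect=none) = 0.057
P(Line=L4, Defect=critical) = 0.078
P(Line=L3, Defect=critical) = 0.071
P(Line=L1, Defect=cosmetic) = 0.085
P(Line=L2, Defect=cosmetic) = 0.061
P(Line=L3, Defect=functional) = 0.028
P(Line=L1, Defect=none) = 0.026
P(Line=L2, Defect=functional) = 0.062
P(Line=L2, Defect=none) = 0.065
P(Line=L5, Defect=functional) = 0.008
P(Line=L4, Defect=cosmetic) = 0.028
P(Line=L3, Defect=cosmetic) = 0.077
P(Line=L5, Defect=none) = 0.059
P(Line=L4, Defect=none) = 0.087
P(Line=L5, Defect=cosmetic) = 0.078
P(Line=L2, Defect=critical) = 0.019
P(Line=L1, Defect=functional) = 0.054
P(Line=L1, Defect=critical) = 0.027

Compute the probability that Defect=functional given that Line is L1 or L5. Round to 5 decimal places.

0.17919

P(Line=L1) = 0.026 + 0.085 + 0.054 + 0.027 = 0.192.
P(Line=L5) = 0.059 + 0.078 + 0.008 + 0.009 = 0.154.
P(Line ∈ {L1, L5}) = 0.192 + 0.154 = 0.346; P(Defect=functional, Line ∈ {L1, L5}) = 0.054 + 0.008 = 0.062.
P(Defect=functional | Line ∈ {L1, L5}) = 0.062/0.346 = 0.17919.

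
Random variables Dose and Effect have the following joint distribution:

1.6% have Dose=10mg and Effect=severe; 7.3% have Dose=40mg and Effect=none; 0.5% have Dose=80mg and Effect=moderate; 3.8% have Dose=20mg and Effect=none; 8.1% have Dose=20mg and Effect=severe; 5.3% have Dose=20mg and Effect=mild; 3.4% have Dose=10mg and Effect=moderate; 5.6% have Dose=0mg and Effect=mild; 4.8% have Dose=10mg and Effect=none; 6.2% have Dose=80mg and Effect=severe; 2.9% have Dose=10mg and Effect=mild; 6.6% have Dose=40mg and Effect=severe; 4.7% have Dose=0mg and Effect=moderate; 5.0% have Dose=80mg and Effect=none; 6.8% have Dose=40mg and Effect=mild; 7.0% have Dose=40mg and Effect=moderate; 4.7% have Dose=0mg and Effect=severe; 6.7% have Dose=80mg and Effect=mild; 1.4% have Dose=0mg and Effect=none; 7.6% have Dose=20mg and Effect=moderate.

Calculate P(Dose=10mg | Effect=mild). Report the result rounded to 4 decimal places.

0.1062

P(Effect=mild) = 0.056 + 0.029 + 0.053 + 0.068 + 0.067 = 0.273.
P(Dose=10mg | Effect=mild) = 0.029/0.273 = 0.1062.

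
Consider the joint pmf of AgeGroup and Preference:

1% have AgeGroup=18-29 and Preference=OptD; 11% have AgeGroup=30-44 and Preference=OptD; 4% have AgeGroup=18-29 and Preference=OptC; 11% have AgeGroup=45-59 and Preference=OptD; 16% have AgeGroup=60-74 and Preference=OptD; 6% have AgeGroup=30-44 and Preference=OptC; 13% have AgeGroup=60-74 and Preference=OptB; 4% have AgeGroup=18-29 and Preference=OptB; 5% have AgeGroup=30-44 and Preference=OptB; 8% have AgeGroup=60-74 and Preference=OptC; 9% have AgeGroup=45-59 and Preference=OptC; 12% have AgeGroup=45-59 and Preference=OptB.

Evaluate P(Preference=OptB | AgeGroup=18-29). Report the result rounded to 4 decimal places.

0.4444

P(AgeGroup=18-29) = 0.04 + 0.04 + 0.01 = 0.09.
P(Preference=OptB | AgeGroup=18-29) = 0.04/0.09 = 0.4444.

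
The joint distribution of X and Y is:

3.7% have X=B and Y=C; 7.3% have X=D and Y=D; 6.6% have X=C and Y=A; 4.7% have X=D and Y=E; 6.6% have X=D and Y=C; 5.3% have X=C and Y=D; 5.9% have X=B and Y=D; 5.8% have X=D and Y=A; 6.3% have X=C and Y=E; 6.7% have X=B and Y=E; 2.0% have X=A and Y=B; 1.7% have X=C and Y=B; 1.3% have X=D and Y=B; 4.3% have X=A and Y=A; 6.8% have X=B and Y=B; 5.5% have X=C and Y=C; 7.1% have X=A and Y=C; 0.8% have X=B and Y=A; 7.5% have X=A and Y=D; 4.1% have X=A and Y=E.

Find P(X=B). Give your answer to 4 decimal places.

P(X=B) = 0.008 + 0.068 + 0.037 + 0.059 + 0.067 = 0.239.

0.2390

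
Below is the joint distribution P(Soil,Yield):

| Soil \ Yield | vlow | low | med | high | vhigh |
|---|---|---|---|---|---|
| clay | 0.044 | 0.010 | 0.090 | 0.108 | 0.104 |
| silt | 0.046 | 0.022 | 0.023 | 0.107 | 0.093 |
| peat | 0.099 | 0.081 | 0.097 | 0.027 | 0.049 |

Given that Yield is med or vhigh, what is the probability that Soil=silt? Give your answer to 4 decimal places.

0.2544

P(Yield=med) = 0.090 + 0.023 + 0.097 = 0.210.
P(Yield=vhigh) = 0.104 + 0.093 + 0.049 = 0.246.
P(Yield ∈ {med, vhigh}) = 0.210 + 0.246 = 0.456; P(Soil=silt, Yield ∈ {med, vhigh}) = 0.023 + 0.093 = 0.116.
P(Soil=silt | Yield ∈ {med, vhigh}) = 0.116/0.456 = 0.2544.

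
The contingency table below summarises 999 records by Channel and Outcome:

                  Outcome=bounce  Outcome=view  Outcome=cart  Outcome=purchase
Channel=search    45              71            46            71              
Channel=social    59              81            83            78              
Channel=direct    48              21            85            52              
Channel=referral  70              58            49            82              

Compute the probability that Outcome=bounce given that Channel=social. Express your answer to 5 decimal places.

Total with Channel=social: 59 + 81 + 83 + 78 = 301.
P(Outcome=bounce | Channel=social) = 59/301 = 0.19601.

0.19601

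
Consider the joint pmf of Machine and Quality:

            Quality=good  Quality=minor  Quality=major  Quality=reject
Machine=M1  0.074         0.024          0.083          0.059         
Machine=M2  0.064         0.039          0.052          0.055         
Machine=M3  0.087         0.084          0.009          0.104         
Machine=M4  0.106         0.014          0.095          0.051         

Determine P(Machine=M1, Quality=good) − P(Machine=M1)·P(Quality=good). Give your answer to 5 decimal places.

P(Machine=M1) = 0.074 + 0.024 + 0.083 + 0.059 = 0.240.
P(Quality=good) = 0.074 + 0.064 + 0.087 + 0.106 = 0.331.
P(Machine=M1, Quality=good) − P(Machine=M1)P(Quality=good) = 0.074 − 0.240×0.331 = -0.00544.

-0.00544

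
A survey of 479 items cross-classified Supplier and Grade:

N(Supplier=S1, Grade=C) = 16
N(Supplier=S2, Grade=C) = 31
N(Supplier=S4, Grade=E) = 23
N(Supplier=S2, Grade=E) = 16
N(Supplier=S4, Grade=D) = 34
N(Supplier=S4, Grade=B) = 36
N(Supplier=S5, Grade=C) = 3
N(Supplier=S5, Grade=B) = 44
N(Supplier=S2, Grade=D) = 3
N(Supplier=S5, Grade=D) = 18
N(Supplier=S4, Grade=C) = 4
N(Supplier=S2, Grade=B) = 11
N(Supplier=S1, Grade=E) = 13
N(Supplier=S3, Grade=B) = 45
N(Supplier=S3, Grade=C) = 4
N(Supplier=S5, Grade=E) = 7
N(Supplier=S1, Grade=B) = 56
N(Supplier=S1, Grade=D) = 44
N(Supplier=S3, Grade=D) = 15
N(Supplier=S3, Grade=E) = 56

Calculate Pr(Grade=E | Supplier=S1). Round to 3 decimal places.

0.101

Total with Supplier=S1: 56 + 16 + 44 + 13 = 129.
P(Grade=E | Supplier=S1) = 13/129 = 0.101.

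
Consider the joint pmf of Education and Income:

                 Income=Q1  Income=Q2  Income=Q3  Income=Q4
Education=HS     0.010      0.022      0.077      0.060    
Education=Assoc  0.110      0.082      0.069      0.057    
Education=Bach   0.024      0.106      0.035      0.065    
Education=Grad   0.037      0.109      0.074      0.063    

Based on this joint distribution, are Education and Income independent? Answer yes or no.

P(Education=Assoc) = 0.318 and P(Income=Q1) = 0.181, so their product is 0.05756, but P(Education=Assoc, Income=Q1) = 0.110. Since these differ, Education and Income are not independent.

no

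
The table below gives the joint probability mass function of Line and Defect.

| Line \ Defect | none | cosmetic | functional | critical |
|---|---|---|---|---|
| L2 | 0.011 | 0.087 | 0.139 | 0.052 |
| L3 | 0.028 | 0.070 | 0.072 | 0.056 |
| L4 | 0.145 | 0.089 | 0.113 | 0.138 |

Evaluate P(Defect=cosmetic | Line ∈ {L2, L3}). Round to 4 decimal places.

0.3049

P(Line=L2) = 0.011 + 0.087 + 0.139 + 0.052 = 0.289.
P(Line=L3) = 0.028 + 0.070 + 0.072 + 0.056 = 0.226.
P(Line ∈ {L2, L3}) = 0.289 + 0.226 = 0.515; P(Defect=cosmetic, Line ∈ {L2, L3}) = 0.087 + 0.070 = 0.157.
P(Defect=cosmetic | Line ∈ {L2, L3}) = 0.157/0.515 = 0.3049.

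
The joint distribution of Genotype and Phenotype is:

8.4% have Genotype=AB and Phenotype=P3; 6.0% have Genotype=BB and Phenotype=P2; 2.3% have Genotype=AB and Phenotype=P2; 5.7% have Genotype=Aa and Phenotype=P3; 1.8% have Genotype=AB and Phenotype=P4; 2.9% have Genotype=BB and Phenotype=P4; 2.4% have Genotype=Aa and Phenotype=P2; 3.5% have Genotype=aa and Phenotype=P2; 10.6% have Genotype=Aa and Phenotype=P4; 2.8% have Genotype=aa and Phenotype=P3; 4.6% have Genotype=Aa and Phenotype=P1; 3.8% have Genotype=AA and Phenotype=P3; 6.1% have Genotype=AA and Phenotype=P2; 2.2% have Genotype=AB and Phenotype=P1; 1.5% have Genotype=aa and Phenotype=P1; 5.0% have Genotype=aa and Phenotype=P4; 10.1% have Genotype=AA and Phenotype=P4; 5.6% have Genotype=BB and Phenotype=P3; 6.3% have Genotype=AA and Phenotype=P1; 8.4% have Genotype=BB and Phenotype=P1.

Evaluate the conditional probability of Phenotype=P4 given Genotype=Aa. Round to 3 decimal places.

0.455

P(Genotype=Aa) = 0.046 + 0.024 + 0.057 + 0.106 = 0.233.
P(Phenotype=P4 | Genotype=Aa) = 0.106/0.233 = 0.455.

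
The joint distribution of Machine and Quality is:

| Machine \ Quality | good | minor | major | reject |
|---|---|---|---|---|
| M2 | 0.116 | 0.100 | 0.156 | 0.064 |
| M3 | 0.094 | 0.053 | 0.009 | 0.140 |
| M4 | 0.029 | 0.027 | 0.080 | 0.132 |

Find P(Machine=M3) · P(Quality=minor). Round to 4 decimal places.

P(Machine=M3) = 0.094 + 0.053 + 0.009 + 0.140 = 0.296.
P(Quality=minor) = 0.100 + 0.053 + 0.027 = 0.180.
Product: 0.296 × 0.180 = 0.0533.

0.0533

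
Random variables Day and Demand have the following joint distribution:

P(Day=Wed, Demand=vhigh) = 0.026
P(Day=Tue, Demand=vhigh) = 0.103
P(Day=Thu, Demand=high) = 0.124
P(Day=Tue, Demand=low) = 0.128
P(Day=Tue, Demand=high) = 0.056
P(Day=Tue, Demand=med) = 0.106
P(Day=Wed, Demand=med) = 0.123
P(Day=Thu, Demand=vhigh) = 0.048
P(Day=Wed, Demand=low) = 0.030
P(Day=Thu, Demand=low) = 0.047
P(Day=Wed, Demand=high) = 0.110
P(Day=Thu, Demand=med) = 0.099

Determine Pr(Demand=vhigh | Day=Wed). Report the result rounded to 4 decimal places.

P(Day=Wed) = 0.030 + 0.123 + 0.110 + 0.026 = 0.289.
P(Demand=vhigh | Day=Wed) = 0.026/0.289 = 0.0900.

0.0900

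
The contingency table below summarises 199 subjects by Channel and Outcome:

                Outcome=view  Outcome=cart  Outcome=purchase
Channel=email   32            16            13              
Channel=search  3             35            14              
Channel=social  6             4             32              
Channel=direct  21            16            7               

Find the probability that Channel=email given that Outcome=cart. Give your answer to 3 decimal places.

Total with Outcome=cart: 16 + 35 + 4 + 16 = 71.
P(Channel=email | Outcome=cart) = 16/71 = 0.225.

0.225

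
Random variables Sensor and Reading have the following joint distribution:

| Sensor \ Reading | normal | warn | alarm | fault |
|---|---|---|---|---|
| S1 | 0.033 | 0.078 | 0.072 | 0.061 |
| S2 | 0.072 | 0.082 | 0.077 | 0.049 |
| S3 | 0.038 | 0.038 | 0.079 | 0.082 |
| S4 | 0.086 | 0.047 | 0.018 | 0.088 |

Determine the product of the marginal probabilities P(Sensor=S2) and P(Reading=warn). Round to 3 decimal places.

0.069

P(Sensor=S2) = 0.072 + 0.082 + 0.077 + 0.049 = 0.280.
P(Reading=warn) = 0.078 + 0.082 + 0.038 + 0.047 = 0.245.
Product: 0.280 × 0.245 = 0.069.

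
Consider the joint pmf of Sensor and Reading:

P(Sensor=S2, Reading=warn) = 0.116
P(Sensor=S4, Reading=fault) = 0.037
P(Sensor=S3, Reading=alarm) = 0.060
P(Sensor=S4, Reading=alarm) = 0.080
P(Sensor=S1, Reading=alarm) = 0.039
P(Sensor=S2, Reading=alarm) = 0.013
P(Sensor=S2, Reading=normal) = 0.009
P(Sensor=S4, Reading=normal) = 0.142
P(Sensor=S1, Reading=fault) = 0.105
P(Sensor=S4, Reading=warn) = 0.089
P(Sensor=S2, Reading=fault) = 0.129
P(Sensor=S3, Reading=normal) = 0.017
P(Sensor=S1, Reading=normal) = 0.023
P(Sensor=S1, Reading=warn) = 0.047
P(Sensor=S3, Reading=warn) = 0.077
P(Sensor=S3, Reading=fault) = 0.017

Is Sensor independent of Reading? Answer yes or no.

no

P(Sensor=S4) = 0.348 and P(Reading=normal) = 0.191, so their product is 0.06647, but P(Sensor=S4, Reading=normal) = 0.142. Since these differ, Sensor and Reading are not independent.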